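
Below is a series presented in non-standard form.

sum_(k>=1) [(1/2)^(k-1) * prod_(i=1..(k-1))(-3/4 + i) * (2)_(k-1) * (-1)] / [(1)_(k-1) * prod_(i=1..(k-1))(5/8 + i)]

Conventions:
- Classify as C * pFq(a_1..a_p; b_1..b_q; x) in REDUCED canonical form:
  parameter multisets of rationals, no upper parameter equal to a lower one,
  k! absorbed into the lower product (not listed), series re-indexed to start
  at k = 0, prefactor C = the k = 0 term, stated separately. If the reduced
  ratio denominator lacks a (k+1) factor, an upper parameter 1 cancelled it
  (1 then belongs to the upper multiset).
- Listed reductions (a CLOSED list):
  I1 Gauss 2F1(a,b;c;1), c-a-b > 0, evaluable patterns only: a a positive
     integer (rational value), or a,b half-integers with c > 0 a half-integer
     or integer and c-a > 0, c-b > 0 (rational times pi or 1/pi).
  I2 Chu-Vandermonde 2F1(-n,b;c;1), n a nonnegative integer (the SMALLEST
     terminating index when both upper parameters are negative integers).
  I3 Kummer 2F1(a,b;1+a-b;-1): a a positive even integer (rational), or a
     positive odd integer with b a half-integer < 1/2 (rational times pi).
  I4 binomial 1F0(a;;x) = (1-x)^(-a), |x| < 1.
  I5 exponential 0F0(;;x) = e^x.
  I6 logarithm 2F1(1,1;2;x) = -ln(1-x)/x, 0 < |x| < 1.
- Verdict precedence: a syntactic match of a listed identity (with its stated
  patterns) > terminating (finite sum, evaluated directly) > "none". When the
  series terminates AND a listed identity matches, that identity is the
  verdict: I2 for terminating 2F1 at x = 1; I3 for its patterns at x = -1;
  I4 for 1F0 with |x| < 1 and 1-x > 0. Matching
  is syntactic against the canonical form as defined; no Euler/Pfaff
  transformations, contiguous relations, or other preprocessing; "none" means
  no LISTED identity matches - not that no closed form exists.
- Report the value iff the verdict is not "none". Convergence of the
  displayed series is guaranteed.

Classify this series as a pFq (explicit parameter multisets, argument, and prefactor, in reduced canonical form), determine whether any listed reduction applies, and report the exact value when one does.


First insight: t_0 = -1 here, and the running product (C = -1) telescopes to a rising factorial.
Ratio: r(k) = (1/2) * (k+1/4) (k+2) / [(k+13/8) (k+1)] - rational in k, leading ratio (1/2); with t_0 = -1, classification follows.

x = 1/2 here; the reduced form reads 2F1, upper {1/4, 2}, lower {13/8}, C = -1. Verdict: none. A 2F1 with upper {1/4, 2} fits none of I1-I6 at x = 1/2; the sum runs forever.


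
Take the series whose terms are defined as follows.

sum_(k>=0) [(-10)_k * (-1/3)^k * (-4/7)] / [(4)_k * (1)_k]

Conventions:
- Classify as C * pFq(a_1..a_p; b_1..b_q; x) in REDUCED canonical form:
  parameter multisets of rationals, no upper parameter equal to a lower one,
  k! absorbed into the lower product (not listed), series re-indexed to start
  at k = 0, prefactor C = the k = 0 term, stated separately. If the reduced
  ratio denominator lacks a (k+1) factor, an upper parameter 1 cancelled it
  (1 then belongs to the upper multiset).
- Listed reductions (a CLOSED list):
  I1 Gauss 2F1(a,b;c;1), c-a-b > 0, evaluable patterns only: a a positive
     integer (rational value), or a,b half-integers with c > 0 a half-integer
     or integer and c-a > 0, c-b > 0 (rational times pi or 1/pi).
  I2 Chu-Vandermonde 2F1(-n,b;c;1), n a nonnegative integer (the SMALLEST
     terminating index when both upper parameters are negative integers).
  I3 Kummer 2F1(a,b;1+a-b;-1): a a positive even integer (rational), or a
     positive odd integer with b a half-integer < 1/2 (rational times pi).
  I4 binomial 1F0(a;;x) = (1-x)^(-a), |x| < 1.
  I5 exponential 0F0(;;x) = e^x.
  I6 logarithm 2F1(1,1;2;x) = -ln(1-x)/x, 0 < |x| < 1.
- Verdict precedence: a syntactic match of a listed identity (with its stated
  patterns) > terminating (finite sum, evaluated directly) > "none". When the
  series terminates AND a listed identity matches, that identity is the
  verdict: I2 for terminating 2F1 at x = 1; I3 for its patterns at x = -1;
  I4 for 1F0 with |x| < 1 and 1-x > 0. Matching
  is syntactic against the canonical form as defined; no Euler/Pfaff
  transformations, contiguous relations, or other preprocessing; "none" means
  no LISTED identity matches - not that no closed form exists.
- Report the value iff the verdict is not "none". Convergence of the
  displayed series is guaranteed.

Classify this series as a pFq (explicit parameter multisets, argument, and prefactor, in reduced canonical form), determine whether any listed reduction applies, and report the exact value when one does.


x = -1/3 here; the reduced form reads 1F1, upper {-10}, lower {4}, C = -4/7. Verdict: terminating at k = 10: the factor (-10)_k kills every later term; summing the 11 survivors is exact. Hence: -130142035481251/107245644105600.

Structural cue: from the first term -4/7: (1)_k (C = -4/7) is k! itself.
Consecutive-term ratio: r(k) = (-1/3) * (k-10) / [(k+4) (k+1)] - poly over poly, x = (-1/3) from leading terms; C = -4/7 at k = 0.


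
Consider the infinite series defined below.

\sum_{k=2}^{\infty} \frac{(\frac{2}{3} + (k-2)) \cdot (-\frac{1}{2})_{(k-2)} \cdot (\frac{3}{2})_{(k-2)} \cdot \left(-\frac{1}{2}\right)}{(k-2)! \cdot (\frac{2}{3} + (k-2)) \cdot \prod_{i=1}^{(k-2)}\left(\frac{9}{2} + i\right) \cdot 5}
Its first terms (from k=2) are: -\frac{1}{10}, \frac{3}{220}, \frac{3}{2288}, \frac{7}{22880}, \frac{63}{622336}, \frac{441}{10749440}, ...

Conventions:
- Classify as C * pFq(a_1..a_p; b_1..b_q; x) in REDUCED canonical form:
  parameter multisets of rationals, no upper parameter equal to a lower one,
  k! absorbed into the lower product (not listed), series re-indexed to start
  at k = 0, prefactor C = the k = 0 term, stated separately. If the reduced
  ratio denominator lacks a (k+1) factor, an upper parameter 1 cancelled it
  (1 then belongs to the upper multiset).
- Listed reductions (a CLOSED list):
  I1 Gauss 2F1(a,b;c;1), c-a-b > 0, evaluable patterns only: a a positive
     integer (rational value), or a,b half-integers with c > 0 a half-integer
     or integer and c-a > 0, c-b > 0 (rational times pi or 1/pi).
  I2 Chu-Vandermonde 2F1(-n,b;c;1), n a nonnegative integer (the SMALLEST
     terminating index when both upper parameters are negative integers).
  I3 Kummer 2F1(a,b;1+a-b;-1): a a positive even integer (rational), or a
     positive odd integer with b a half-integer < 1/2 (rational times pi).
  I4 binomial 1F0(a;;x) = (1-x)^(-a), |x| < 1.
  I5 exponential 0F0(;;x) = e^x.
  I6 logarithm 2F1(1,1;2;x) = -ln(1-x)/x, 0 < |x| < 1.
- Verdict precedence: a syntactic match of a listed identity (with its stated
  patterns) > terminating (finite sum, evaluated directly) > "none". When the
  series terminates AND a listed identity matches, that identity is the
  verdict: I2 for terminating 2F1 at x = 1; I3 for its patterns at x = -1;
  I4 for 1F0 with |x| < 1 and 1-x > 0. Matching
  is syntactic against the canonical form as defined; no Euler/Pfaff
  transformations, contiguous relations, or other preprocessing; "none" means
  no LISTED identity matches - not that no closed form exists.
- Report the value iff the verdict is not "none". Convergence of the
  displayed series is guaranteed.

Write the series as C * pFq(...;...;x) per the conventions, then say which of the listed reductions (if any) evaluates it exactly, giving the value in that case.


With C = -\frac{1}{10}: the canonical form is 2F1(-\frac{1}{2}, \frac{3}{2}; \frac{11}{2}; 1). Verdict at x = 1: Gauss (I1, half-integer pattern) matches (x = 1; upper {-\frac{1}{2}, \frac{3}{2}} half-integers, c = \frac{11}{2} in the evaluable pattern). Its exact value is \left(-\frac{441}{16384}\right) \cdot \pi.

Key step: with t_0 = -\frac{1}{10}, the constant factors (C = -1/10) combine into one prefactor.
Ratio: r(k) = 1 * (k-\frac{1}{2}) (k+\frac{3}{2}) / [(k+\frac{11}{2}) (k+1)] - rational in k. x = 1; t_0 = -\frac{1}{10}; negate the roots.


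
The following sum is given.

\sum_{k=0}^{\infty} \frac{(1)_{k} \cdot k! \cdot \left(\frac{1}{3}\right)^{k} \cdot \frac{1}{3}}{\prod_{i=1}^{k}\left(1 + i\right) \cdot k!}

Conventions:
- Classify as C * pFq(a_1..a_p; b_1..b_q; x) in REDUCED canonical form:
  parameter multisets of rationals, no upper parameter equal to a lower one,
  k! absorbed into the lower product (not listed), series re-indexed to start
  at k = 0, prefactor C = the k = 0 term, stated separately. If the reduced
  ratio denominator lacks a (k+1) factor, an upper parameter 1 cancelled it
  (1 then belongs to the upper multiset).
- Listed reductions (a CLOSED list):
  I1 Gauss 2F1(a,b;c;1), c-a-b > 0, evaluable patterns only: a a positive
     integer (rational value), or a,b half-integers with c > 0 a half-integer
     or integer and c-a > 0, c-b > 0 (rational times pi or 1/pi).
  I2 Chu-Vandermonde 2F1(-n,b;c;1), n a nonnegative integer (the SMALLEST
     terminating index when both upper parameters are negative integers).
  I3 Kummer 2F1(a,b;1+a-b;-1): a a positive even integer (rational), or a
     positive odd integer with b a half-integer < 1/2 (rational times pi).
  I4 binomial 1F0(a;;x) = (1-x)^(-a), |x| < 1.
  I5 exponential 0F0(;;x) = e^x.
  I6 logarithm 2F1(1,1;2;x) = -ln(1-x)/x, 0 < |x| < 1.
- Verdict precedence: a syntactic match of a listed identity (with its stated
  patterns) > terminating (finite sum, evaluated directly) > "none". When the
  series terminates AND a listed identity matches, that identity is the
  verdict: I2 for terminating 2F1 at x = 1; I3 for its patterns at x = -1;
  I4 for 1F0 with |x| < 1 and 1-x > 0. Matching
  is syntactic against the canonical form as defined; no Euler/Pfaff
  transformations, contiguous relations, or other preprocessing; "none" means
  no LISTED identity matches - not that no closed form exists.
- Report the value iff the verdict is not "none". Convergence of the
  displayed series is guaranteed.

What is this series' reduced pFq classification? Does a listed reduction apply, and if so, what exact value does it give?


Reduced: x = \frac{1}{3}, 2F1, upper = {1, 1}, lower = {2}, C = \frac{1}{3}. Verdict at x = \frac{1}{3}: the I6 logarithm reduction matches (the logarithm: parameters (1,1;2), x = \frac{1}{3}). Its exact value is \left(-1\right) \cdot \ln\left(\frac{2}{3}\right).

Key step: t_0 = \frac{1}{3} here, and the factorial ratio (C = 1/3) (k+a-1)!/(a-1)! is a rising factorial (a)_k.
Step ratio: r(k) = \frac{1}{3} * (k+1) (k+1) / [(k+2) (k+1)] - poly over poly, x = \frac{1}{3} from leading terms; C = \frac{1}{3} at k = 0.


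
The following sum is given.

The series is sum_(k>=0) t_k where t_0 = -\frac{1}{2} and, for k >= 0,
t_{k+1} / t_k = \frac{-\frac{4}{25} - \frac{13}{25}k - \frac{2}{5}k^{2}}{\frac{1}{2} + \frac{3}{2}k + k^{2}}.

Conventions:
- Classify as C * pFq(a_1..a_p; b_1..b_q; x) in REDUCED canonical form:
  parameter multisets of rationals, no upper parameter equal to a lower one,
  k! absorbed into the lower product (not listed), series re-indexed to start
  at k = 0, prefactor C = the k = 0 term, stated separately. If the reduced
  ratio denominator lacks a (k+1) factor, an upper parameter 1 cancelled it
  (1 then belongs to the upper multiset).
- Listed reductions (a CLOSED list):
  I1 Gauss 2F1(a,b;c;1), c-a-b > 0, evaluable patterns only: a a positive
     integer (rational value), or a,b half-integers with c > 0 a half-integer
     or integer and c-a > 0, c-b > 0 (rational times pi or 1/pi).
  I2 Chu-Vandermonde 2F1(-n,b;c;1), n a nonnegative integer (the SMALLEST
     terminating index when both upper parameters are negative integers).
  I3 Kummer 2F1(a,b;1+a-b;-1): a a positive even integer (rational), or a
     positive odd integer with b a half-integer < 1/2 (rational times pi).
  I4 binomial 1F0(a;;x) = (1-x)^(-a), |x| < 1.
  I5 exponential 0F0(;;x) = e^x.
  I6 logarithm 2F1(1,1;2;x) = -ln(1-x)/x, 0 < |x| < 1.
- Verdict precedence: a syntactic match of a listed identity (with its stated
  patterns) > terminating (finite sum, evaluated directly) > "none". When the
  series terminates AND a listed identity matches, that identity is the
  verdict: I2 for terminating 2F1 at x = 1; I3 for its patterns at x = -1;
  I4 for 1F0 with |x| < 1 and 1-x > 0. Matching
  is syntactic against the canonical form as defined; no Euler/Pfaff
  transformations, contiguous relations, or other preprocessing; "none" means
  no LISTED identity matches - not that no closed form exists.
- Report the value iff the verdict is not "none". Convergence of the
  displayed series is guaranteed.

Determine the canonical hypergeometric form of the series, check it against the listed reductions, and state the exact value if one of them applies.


Reduced: x = -\frac{2}{5}, 1F0, upper = {\frac{4}{5}}, lower = {-}, C = -\frac{1}{2}. Verdict: the binomial series (I4) applies (the 1F0 binomial series: exponent -4/5, x = -\frac{2}{5}). Sum: \left(-\frac{1}{2}\right) \cdot \left(\frac{7}{5}\right)^{-\frac{4}{5}}.

The tell: t_0 being -\frac{1}{2}, the expanded ratio factors over Q; C = -1/2, x = -2/5, roots give parameters.
Adjacent-term ratio: r(k) = -\frac{2}{5} * (k+\frac{4}{5}) / [(k+1)] - poly over poly, x = -\frac{2}{5} from leading terms; C = -\frac{1}{2} at k = 0.


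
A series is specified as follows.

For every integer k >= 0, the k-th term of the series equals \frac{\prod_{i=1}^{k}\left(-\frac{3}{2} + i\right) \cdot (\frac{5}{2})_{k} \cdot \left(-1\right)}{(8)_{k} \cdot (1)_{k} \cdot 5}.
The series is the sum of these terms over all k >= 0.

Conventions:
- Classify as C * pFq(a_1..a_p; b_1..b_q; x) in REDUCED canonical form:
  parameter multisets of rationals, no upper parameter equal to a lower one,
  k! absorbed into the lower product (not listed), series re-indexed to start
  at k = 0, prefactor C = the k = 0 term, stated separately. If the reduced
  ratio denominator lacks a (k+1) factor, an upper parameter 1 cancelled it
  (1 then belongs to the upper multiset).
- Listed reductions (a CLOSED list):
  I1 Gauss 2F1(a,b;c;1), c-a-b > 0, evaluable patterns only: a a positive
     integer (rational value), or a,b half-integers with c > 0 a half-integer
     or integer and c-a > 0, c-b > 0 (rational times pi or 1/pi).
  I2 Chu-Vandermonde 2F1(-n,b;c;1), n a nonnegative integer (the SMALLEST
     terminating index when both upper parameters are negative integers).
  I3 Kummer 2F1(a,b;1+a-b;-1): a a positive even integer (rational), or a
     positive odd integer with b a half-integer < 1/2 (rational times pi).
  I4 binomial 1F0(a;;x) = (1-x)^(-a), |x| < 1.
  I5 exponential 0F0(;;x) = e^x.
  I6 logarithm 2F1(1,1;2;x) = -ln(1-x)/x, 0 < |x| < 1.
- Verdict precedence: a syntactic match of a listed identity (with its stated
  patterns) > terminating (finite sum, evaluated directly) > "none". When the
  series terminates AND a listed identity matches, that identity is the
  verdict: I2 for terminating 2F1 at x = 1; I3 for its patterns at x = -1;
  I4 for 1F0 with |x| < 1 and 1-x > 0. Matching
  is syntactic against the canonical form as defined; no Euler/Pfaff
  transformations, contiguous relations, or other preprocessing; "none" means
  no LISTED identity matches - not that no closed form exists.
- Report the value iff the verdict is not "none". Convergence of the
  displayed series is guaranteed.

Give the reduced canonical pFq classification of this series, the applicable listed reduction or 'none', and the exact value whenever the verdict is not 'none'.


Reduced: x = 1, 2F1, upper = {-\frac{1}{2}, \frac{5}{2}}, lower = {8}, C = -\frac{1}{5}. Verdict: Gauss (I1, half-integer pattern) matches (x = 1; upper {-\frac{1}{2}, \frac{5}{2}} half-integers, c = 8 in the evaluable pattern). Exact value: \left(-\frac{1048576}{2027025}\right) / \pi.

Structural cue: t_0 being -\frac{1}{5}, (1)_k (C = -1/5) is k! itself.
Consecutive-term ratio: r(k) = 1 * (k-\frac{1}{2}) (k+\frac{5}{2}) / [(k+8) (k+1)] ; factor over Q: parameters, x = 1, and C = -\frac{1}{5}.


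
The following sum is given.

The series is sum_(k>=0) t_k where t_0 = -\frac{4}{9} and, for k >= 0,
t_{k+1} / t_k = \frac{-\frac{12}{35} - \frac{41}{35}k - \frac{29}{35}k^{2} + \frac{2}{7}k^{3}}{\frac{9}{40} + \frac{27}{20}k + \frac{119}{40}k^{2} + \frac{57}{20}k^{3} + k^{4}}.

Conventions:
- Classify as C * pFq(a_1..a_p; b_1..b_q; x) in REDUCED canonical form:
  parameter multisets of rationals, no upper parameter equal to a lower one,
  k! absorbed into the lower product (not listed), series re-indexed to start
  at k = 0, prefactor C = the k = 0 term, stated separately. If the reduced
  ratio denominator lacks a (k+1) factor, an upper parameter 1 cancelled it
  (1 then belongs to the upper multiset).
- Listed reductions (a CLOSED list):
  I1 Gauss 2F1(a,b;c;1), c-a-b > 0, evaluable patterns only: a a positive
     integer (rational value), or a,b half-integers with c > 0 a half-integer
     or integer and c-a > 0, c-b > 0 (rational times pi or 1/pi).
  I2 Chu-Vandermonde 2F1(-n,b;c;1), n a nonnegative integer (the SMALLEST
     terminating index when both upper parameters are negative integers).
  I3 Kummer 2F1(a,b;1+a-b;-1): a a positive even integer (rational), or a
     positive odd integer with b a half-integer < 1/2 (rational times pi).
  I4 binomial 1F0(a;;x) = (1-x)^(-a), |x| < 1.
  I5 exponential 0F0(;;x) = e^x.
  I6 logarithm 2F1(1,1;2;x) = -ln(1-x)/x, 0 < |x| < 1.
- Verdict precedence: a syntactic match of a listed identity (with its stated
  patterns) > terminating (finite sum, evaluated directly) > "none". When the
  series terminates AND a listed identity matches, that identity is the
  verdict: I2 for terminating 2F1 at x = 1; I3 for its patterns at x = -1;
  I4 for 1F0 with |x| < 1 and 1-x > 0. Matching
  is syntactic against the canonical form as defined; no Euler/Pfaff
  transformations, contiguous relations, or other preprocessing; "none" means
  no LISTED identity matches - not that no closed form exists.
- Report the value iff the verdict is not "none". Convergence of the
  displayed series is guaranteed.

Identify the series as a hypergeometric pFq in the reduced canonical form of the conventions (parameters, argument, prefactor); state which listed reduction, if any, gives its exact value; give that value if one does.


Key step: t_0 being -\frac{4}{9}, the ratio is unreduced: k + 1/2 divides both sides (C = -4/9).
Step ratio: r(k) = \frac{2}{7} * (k-4) / [(k+\frac{3}{4}) (k+1)] - rational; roots negated = parameters, x = \frac{2}{7}, C = -\frac{4}{9}.

At argument \frac{2}{7}: a 1F1 with upper {-4}, lower {\frac{3}{4}}, scaled by C = -\frac{4}{9}. Verdict: terminating. With -4 upstairs the series is a 5-term polynomial sum; evaluated term by term. Its exact value is \frac{5856476}{74875185}.


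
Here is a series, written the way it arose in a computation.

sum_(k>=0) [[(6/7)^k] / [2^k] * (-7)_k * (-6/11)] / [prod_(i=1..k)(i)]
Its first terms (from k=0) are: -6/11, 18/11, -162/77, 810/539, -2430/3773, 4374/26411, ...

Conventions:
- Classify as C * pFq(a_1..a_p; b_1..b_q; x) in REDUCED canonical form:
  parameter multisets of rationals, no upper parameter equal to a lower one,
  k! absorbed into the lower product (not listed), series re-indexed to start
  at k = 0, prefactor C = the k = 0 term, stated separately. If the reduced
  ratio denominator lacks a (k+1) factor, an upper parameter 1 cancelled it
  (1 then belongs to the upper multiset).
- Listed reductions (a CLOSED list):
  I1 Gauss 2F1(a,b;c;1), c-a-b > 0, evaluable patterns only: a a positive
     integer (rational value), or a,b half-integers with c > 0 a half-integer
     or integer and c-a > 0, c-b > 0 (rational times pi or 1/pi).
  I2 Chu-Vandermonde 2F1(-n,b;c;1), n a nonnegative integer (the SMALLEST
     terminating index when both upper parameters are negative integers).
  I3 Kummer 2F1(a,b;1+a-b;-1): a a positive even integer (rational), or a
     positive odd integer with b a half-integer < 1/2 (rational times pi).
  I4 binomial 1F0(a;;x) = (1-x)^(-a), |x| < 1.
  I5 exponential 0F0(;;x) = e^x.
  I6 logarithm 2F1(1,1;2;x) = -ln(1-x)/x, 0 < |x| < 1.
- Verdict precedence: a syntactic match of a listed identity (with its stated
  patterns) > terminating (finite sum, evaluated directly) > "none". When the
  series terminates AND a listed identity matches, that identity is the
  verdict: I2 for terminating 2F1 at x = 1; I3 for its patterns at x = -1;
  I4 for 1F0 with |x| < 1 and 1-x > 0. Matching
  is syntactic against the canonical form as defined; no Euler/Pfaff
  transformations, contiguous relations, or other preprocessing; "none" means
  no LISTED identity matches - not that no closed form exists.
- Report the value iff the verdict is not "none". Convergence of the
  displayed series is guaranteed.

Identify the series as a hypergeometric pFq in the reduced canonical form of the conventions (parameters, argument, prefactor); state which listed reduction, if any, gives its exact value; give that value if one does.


This is -6/11 * 1F0(-7; -; 3/7) in reduced canonical form. Verdict: this is binomial (I4) (the 1F0 binomial series: exponent 7, x = 3/7). Exact value: -98304/9058973.

First insight: x = (3/7) and the product of the first k integers (C = -6/11) is k!.
Consecutive-term ratio: r(k) = (3/7) * (k-7) / [(k+1)] - rational; roots negated = parameters, x = (3/7), C = -6/11.


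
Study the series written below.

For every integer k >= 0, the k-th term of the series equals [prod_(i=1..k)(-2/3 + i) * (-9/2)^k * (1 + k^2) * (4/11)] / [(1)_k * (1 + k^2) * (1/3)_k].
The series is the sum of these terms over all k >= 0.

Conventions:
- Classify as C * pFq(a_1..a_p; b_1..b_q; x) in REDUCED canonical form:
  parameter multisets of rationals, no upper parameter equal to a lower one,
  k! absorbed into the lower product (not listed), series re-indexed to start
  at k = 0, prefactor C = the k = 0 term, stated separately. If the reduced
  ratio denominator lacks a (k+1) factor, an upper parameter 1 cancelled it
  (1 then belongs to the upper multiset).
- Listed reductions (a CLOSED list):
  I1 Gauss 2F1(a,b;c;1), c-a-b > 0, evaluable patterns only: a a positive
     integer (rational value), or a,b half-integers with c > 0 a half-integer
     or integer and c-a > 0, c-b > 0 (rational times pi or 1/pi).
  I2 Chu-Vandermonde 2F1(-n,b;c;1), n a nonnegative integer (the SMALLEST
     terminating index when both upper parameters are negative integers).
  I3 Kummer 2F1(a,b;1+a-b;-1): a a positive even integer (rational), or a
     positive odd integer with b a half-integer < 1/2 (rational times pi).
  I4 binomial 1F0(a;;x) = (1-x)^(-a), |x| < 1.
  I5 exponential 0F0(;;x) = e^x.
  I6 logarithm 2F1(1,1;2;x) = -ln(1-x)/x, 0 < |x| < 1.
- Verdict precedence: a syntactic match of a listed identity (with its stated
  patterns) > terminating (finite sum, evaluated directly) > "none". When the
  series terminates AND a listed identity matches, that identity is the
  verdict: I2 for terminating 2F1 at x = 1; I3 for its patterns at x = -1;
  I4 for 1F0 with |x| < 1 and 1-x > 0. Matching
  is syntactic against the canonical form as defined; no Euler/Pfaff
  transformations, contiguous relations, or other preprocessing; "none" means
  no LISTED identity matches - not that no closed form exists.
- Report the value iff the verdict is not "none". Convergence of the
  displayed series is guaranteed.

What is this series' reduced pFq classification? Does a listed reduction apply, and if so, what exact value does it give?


The series (x = -9/2) is 0F0: upper {-}, lower {-}, prefactor 4/11. Verdict: exponential (I5) matches (the 0F0 exponential series at x = -9/2). Hence: (4/11) * e^(-9/2).

Key step: with t_0 = 4/11, the parameter 1/3 appears in both the upper and lower lists and cancels (alongside the other common factor).
Ratio: r(k) = (-9/2) * 1 / [(k+1)] - poly over poly, x = (-9/2) from leading terms; C = 4/11 at k = 0.


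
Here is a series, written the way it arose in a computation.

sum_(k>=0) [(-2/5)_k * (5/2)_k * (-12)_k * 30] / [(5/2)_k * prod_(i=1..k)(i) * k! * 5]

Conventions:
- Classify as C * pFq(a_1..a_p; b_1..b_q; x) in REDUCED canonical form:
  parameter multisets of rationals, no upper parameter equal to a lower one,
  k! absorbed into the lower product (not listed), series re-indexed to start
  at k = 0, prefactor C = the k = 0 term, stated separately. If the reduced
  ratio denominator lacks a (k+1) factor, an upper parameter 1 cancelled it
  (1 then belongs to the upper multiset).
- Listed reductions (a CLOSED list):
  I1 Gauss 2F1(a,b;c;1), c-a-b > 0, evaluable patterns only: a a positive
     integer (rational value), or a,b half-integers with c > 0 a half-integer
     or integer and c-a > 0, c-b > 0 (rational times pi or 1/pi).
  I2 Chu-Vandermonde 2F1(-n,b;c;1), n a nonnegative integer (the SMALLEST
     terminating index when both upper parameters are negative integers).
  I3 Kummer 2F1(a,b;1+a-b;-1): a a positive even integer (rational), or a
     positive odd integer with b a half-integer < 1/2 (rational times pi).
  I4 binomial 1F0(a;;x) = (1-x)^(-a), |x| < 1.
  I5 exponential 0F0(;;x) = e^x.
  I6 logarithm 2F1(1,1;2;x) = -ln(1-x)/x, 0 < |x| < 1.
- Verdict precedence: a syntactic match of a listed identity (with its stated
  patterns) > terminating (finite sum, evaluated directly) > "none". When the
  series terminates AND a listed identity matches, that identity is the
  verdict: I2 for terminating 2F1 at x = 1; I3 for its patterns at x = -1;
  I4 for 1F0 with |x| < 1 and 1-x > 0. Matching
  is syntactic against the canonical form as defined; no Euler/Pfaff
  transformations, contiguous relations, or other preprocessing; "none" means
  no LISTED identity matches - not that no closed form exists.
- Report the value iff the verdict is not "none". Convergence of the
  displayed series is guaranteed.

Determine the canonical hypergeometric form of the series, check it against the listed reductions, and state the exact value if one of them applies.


At argument 1: a 2F1 with upper {-12, -2/5}, lower {1}, scaled by C = 6. Verdict at x = 1: Vandermonde's identity (I2) matches (terminating 2F1 at x = 1 with n = 12, b = -2/5, c = 1). Value: 114087401064/6103515625.

Key observation: x = 1 and the parameter 5/2 appears in both the upper and lower lists and cancels.
Adjacent-term ratio: r(k) = 1 * (k-12) (k-2/5) / [(k+1) (k+1)] - rational in k, leading ratio 1; with t_0 = 6, classification follows.


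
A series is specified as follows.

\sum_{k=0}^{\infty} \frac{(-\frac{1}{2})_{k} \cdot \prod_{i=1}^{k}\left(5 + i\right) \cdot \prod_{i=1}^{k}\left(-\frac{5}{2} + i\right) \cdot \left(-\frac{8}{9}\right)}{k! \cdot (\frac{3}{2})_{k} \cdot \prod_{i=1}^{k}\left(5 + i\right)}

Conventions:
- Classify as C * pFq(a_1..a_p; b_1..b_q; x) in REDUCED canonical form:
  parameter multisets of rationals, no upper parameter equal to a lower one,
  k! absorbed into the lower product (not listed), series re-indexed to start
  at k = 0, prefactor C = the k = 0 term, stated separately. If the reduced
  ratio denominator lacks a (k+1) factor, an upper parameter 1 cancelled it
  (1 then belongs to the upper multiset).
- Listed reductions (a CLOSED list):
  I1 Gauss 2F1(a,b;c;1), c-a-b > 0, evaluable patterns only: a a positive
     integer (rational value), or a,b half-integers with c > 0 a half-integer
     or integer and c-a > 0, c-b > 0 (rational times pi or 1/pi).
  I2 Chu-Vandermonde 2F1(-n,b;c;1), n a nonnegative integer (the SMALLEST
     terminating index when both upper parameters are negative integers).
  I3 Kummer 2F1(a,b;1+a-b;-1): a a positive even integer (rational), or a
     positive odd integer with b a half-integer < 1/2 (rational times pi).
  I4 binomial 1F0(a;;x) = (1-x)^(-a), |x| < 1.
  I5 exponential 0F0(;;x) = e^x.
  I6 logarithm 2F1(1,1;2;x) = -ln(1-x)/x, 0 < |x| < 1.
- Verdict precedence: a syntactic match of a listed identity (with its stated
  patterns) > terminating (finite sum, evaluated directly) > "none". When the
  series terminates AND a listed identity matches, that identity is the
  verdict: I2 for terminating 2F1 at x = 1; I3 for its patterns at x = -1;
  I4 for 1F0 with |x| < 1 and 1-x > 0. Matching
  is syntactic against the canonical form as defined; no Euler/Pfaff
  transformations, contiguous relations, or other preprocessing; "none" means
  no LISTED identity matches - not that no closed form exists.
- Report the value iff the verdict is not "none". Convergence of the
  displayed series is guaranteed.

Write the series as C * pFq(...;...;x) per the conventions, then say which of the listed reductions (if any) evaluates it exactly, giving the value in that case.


This is -\frac{8}{9} * 2F1(-\frac{3}{2}, -\frac{1}{2}; \frac{3}{2}; 1) in reduced canonical form. Verdict: Gauss's theorem I1 (half-integer case) fires (x = 1; upper {-\frac{3}{2}, -\frac{1}{2}} half-integers, c = \frac{3}{2} in the evaluable pattern). Its exact value is \left(-\frac{5}{12}\right) \cdot \pi.

Key step: from the first term -\frac{8}{9}: the lower running product (prefactor -8/9) is a rising factorial.
Term ratio: r(k) = 1 * (k-\frac{3}{2}) (k-\frac{1}{2}) / [(k+\frac{3}{2}) (k+1)] - poly over poly, x = 1 from leading terms; C = -\frac{8}{9} at k = 0.


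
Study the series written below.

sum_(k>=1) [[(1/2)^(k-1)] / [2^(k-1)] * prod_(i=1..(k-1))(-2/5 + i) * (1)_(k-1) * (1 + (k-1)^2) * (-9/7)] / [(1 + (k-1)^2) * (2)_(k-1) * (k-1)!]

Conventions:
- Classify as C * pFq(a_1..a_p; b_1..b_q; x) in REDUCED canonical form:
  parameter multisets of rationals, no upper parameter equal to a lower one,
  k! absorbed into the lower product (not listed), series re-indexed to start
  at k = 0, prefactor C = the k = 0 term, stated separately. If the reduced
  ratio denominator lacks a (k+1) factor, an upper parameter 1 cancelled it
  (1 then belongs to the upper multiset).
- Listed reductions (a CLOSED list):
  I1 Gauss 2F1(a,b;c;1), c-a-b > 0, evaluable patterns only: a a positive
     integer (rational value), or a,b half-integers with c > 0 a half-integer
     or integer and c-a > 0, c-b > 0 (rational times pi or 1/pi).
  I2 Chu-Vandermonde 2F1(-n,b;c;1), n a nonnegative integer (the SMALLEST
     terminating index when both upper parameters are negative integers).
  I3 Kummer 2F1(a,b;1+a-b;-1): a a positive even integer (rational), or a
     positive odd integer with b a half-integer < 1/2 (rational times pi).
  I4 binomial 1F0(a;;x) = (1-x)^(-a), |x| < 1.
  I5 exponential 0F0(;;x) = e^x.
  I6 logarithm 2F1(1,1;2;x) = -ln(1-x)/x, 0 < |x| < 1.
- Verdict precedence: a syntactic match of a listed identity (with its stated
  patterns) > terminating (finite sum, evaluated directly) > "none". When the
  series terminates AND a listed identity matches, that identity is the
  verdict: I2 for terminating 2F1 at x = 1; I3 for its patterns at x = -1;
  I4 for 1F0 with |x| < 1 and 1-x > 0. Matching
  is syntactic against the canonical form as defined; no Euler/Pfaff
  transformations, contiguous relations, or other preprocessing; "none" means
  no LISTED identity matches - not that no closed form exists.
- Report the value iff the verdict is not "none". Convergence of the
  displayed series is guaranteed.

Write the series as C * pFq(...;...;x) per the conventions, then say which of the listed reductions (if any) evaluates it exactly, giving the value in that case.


Prefactor -9/7, argument 1/4: 2F1 with upper {3/5, 1} over lower {2}. Verdict: none. Every listed pattern misses the 2F1 form at 1/4, upper {3/5, 1}.

The tell: x = (1/4) and the factor k^2 + 1 cancels (top and bottom), leaving C = -9/7.
Step ratio: r(k) = (1/4) * (k+3/5) (k+1) / [(k+2) (k+1)] - poly over poly, x = (1/4) from leading terms; C = -9/7 at k = 0.


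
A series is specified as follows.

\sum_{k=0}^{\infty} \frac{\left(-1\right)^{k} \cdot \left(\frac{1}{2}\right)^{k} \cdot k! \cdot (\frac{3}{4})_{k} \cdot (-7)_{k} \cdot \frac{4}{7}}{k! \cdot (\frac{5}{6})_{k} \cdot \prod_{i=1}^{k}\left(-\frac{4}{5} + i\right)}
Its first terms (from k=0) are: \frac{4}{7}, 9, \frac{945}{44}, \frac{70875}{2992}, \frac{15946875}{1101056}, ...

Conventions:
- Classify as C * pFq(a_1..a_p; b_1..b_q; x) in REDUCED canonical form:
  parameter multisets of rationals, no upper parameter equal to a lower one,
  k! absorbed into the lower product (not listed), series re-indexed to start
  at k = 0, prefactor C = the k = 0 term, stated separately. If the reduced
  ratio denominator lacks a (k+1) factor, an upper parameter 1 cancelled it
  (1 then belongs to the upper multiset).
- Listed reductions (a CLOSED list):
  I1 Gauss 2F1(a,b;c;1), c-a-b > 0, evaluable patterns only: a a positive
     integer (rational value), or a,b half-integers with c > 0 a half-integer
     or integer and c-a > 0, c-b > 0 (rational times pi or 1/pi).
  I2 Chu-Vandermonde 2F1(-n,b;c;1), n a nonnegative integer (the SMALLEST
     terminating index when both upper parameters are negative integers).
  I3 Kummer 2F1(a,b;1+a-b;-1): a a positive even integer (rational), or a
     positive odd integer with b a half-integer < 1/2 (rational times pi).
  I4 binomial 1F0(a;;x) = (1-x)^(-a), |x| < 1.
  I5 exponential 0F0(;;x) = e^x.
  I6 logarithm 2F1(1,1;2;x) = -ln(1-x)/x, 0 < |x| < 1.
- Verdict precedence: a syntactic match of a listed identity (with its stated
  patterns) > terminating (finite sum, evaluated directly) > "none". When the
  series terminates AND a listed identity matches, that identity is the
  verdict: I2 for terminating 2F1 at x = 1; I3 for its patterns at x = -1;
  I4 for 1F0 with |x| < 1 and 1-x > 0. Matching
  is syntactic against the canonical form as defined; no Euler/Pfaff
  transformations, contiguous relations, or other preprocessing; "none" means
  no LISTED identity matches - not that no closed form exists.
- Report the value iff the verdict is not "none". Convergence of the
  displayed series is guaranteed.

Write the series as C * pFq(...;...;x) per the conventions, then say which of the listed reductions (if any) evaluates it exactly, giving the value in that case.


The series (x = -\frac{1}{2}) is 3F2: upper {-7, \frac{3}{4}, 1}, lower {\frac{1}{5}, \frac{5}{6}}, prefactor \frac{4}{7}. Verdict: terminating - no listed pattern fits, but -7 in the upper list cuts the series at k = 7; direct evaluation. Hence: \frac{614079326832289}{8150351233024}.

Structural cue: with t_0 = \frac{4}{7}, the factorial ratio (C = 4/7) (k+a-1)!/(a-1)! is a rising factorial (a)_k.
Ratio: r(k) = -\frac{1}{2} * (k-7) (k+\frac{3}{4}) (k+1) / [(k+\frac{1}{5}) (k+\frac{5}{6}) (k+1)] ; factor over Q: parameters, x = -\frac{1}{2}, and C = \frac{4}{7}.


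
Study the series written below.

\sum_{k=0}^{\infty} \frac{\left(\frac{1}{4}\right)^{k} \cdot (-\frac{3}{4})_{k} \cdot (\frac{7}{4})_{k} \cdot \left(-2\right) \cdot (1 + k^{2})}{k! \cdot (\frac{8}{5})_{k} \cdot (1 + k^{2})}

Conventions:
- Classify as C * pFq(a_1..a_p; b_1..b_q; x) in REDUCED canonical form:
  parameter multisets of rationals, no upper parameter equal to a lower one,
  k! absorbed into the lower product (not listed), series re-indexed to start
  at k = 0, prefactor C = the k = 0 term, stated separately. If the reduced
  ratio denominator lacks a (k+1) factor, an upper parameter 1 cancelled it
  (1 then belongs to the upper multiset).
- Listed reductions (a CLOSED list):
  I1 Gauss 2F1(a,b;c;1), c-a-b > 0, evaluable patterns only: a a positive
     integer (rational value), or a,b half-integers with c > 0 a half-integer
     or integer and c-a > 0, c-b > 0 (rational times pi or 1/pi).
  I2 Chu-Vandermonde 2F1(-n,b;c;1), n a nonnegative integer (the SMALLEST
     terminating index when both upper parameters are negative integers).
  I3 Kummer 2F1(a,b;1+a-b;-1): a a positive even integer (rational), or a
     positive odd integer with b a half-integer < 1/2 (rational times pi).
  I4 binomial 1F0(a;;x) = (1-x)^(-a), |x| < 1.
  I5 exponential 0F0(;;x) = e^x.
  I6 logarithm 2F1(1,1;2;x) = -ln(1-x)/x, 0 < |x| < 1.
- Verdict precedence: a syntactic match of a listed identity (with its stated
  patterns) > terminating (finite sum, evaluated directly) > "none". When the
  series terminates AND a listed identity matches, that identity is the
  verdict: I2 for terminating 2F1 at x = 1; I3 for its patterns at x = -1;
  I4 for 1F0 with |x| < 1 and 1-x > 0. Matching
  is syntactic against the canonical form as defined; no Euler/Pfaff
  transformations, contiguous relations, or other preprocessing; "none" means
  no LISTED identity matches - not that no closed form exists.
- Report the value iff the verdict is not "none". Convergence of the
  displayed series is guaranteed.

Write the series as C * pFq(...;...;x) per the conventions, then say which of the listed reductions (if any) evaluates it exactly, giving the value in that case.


The series (x = \frac{1}{4}) is 2F1: upper {-\frac{3}{4}, \frac{7}{4}}, lower {\frac{8}{5}}, prefactor -2. Verdict: no listed reduction: x = \frac{1}{4} and upper {-\frac{3}{4}, \frac{7}{4}} fail every I1-I6 pattern.

Key observation: t_0 being -2, the factor k^2 + 1 cancels (top and bottom), leaving prefactor -2.
Term ratio: r(k) = \frac{1}{4} * (k-\frac{3}{4}) (k+\frac{7}{4}) / [(k+\frac{8}{5}) (k+1)] - rational; roots negated = parameters, x = \frac{1}{4}, C = -2.


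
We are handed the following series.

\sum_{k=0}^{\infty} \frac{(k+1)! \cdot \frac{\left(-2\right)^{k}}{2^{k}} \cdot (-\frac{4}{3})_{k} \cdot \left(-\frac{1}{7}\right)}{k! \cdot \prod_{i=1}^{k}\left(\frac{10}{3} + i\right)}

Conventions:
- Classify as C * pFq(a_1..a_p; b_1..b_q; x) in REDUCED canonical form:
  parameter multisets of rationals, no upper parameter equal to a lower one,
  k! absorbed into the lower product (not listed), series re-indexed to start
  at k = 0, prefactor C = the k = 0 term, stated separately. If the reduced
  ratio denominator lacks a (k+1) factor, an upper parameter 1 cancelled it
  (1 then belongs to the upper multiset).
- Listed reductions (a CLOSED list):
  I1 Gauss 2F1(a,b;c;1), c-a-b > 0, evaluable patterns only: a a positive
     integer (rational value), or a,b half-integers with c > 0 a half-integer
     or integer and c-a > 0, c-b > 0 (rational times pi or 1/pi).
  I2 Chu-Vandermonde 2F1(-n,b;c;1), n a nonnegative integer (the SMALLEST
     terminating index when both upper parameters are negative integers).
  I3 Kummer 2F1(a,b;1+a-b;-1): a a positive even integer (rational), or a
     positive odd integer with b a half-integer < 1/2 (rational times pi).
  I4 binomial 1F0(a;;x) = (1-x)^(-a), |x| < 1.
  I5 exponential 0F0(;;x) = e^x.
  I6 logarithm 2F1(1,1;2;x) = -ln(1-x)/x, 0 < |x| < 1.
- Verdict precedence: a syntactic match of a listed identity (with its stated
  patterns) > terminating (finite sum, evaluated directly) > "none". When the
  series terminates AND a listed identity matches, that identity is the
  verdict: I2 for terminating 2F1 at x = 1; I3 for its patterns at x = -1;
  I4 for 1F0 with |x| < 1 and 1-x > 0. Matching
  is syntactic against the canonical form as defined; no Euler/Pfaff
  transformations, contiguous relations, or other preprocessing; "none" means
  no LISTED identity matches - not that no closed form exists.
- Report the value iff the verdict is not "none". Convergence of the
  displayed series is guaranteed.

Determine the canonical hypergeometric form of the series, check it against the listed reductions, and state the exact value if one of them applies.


x = -1 here; the reduced form reads 2F1, upper {-\frac{4}{3}, 2}, lower {\frac{13}{3}}, C = -\frac{1}{7}. Verdict (x = -1): Kummer (I3) applies (x = -1; c = \frac{13}{3} equals 1+a-b for upper {-\frac{4}{3}, 2}: listed pattern). Value: -\frac{5}{21}.

Key observation: t_0 being -\frac{1}{7}, the two k-th powers (prefactor -1/7) combine into one argument.
Ratio: r(k) = -1 * (k-\frac{4}{3}) (k+2) / [(k+\frac{13}{3}) (k+1)] - poly over poly, x = -1 from leading terms; C = -\frac{1}{7} at k = 0.


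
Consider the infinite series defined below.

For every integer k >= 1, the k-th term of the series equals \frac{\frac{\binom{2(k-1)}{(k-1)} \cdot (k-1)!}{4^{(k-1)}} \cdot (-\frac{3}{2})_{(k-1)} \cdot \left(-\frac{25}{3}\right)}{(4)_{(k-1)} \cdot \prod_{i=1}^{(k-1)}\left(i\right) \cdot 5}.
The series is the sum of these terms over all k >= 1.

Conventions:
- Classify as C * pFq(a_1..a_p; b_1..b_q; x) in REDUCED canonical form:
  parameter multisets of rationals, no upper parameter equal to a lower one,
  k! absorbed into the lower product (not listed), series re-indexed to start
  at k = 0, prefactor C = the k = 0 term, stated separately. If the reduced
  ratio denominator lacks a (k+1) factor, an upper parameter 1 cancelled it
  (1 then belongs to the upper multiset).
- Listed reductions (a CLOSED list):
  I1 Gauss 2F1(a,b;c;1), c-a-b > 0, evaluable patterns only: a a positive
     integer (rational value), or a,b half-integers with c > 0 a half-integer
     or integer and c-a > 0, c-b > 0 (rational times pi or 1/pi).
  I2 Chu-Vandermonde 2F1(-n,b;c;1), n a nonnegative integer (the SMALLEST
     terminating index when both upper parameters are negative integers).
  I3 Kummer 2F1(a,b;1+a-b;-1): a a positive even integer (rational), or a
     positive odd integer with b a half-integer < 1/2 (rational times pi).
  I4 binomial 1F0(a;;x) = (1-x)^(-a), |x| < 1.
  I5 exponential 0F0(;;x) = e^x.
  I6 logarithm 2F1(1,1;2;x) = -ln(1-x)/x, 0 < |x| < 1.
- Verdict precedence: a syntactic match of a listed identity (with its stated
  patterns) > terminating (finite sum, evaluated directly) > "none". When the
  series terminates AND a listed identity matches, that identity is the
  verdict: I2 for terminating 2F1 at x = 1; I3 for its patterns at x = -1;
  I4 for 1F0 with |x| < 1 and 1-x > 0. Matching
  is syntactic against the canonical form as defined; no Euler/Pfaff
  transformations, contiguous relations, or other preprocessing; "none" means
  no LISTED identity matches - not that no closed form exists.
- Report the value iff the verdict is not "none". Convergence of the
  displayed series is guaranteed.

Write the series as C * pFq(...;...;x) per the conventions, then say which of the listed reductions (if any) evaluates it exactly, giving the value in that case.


Reduced: x = 1, 2F1, upper = {-\frac{3}{2}, \frac{1}{2}}, lower = {4}, C = -\frac{5}{3}. Verdict (x = 1): the half-integer Gauss pattern (I1) applies (x = 1; upper {-\frac{3}{2}, \frac{1}{2}} half-integers, c = 4 in the evaluable pattern). Exact value: \left(-\frac{4096}{945}\right) / \pi.

Structural cue: with t_0 = -\frac{5}{3}, the product of the first k integers (C = -5/3) is k!.
Step ratio: r(k) = 1 * (k-\frac{3}{2}) (k+\frac{1}{2}) / [(k+4) (k+1)] - rational in k, leading ratio 1; with t_0 = -\frac{5}{3}, classification follows.
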